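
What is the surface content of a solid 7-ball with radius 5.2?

|∂B_7(5.2)| ≈ 653881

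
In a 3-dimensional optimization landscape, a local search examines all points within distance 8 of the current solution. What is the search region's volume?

V = 2048·π/3 ≈ 2144.66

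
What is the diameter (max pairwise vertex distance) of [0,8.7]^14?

||(8.7,8.7,...,8.7)|| = √(14)·8.7 ≈ 32.5524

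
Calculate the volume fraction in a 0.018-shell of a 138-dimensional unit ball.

Shell fraction = 1 - (1-0.018)^138 ≈ 0.918457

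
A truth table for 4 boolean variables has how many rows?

The 4-cube has 2^4 = 16 vertices.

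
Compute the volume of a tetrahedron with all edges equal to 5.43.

Volume = (√2/12) · 5.43³ = 18.8683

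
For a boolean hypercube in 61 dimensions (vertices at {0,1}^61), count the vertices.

Number of vertices = 2^61 = 2305843009213693952.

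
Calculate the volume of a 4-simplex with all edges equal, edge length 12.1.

V = (12.1^4 / 4!) · √((4+1) / 2^4) ≈ 499.293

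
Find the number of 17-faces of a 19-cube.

Choose 17 of 19 axes to span the face (C(19,17) = 171 ways), then fix each of the remaining 2 coordinates at one of its two extreme values (2^2 = 4 ways): 171·4 = 684.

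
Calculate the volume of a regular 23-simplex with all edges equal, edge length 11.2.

Volume = 11.2^23 · √(24/2^23) / 23! ≈ 0.0886708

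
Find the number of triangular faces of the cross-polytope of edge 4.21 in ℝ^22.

f_2(22-orthoplex) = 2^3 · (22 choose 3) = 12320.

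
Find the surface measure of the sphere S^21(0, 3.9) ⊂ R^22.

|∂B_22(3.9)| ≈ 4.19056e+11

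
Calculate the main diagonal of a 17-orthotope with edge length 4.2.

||(4.2,4.2,...,4.2)|| = √(17)·4.2 ≈ 17.317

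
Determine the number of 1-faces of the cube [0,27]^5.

Choose 1 of 5 axes to span the face (C(5,1) = 5 ways), then fix each of the remaining 4 coordinates at one of its two extreme values (2^4 = 16 ways): 5·16 = 80.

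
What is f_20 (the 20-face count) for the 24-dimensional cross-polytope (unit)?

f_20(24-orthoplex) = 2^21 · (24 choose 21) = 4244635648.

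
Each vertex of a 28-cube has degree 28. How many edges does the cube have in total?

Number of 1-faces = C(28,1)·2^(28-1) = 28·134217728 = 3758096384.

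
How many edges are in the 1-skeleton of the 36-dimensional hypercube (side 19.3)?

Each of the 2^36 = 68719476736 vertices has degree 36; total edges = 36·2^36/2 = 1236950581248.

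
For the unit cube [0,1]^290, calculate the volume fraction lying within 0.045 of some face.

1 - (1 - 2·0.045)^290 = 1 - 0.91^290 ≈ 1 - 1.324e-12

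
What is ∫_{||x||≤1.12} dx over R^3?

V_3(1.12) = π^(3/2) · (1.12)^3 / Γ(3/2 + 1) ≈ 5.88495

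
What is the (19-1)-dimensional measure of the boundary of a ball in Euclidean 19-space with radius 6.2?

S = n·V_n(r)/r = 19·V_19(6.2)/6.2 (volume-to-surface relation), giving 1.62327e+14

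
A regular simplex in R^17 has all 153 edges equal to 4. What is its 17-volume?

For a regular n-simplex with edge a, V = (a^n / n!)·√((n+1)/2^n). With a=4, n=17: V ≈ 5.66021e-07.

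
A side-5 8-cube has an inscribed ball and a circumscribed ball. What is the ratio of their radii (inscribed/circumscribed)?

r_in = 5/2 (half the side); r_out = 5√8/2 (half the diagonal). Ratio = 1/√8 ≈ 0.353553.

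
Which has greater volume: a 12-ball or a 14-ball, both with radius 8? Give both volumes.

V_12(8) ≈ 9.17586e+10. V_14(8) ≈ 2.63559e+12. The 14-ball is larger.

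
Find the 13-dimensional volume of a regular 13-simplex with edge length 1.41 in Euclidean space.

V = (1.41^13 / 13!) · √((13+1) / 2^13) ≈ 5.78012e-10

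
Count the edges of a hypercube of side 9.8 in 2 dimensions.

Number of 1-faces = C(2,1)·2^(2-1) = 2·2 = 4.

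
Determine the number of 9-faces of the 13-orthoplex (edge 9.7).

Each 9-face is the convex hull of 10 vertices, one chosen as ±e_i from each of 10 distinct axes: 2^10·C(13,10) = 292864.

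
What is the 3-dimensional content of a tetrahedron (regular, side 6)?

Volume = (√2/12) · 6³ = 25.4558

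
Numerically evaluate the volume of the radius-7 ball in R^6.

The n-ball volume is π^(n/2)·r^n/Γ(n/2+1). With n=6, r=7: V = 117649·π^3/6 ≈ 607976.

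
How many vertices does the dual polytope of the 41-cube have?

An n-cross-polytope has 2n vertices; here n = 41, giving 82.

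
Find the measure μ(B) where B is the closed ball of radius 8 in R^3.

The n-ball volume is π^(n/2)·r^n/Γ(n/2+1). With n=3, r=8: V = 2048·π/3 ≈ 2144.66.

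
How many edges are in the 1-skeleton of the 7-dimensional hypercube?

Each of the 2^7 = 128 vertices has degree 7; total edges = 7·2^7/2 = 448.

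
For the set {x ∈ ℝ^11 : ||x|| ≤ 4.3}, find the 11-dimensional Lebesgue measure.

V_11(4.3) = π^(11/2) · (4.3)^11 / Γ(11/2 + 1) ≈ 1.75089e+07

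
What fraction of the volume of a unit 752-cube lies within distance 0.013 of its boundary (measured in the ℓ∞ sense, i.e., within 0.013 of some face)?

Shell fraction = 1 - (1-0.026)^752 ≈ 0.9999999975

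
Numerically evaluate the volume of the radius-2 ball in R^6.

Volume = π^{6/2}·(2)^6/Γ(4) = 32·π^3/3 ≈ 330.734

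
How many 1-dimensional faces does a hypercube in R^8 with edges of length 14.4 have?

Choose 1 of 8 axes to span the face (C(8,1) = 8 ways), then fix each of the remaining 7 coordinates at one of its two extreme values (2^7 = 128 ways): 8·128 = 1024.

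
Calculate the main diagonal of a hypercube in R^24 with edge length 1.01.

d = √(1.01² + 1.01² + ... + 1.01²) [24 terms] = √(24·1.01²) = 1.01√24 ≈ 4.94797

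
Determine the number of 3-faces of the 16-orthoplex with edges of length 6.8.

Number of 3-faces = 2^(3+1) · C(16,3+1) = 16 · 1820 = 29120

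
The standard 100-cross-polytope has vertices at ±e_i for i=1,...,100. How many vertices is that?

An n-cross-polytope has 2n vertices; here n = 100, giving 200.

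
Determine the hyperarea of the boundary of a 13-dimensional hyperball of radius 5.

S = n·V_n(r)/r = 13·V_13(5)/5 (volume-to-surface relation), giving 6250000000·π^6/2079 ≈ 2.89018e+09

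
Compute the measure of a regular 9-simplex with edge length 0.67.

For a regular n-simplex with edge a, V = (a^n / n!)·√((n+1)/2^n). With a=0.67, n=9: V ≈ 1.04779e-08.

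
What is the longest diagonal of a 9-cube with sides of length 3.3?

d = √(3.3² + 3.3² + ... + 3.3²) [9 terms] = √(9·3.3²) = 3.3√9 = 9.9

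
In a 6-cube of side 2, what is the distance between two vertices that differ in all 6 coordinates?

||(2,2,...,2)|| = √(6)·2 ≈ 4.89898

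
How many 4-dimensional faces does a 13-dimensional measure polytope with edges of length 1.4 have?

An n-cube has C(n,k)·2^(n-k) k-faces. Here C(13,4)·2^9 = 715·512 = 366080.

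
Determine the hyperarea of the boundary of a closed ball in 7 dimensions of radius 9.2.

|∂B_7(9.2)| ≈ 2.00542e+07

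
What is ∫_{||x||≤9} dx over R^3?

V = 972·π ≈ 3053.63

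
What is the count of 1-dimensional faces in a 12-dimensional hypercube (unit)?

Number of 1-faces = C(12,1) · 2^(12-1) = 12 · 2048 = 24576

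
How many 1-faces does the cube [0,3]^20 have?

An n-cube has n·2^(n-1) edges. With n = 20: 20·524288 = 10485760.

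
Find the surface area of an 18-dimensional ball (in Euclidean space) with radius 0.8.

S = n·V_n(r)/r = 18·V_18(0.8)/0.8 (volume-to-surface relation), giving 0.0332957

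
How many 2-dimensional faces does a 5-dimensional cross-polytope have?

f_2(5-orthoplex) = 2^3 · (5 choose 3) = 80.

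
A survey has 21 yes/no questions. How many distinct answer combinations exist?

Each vertex is a binary string of length 21, so there are 2^21 = 2097152.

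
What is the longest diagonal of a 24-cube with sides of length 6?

d = √(6² + 6² + ... + 6²) [24 terms] = √(24·6²) = 6√24 ≈ 29.3939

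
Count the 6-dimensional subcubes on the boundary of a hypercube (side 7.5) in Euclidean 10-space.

f_6(10-cube) = (10 choose 6) · 2^4 = 3360.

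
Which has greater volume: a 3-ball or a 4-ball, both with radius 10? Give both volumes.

V_3(10) ≈ 4188.79. V_4(10) ≈ 49348. The 4-ball is larger.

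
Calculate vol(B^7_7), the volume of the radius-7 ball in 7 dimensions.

The n-ball volume is π^(n/2)·r^n/Γ(n/2+1). With n=7, r=7: V = 1882384·π^3/15 ≈ 3.89105e+06.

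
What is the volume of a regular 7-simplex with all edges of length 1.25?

V = (1.25^7 / 7!) · √((7+1) / 2^7) ≈ 0.000236526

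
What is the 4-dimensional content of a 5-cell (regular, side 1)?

For a regular n-simplex with edge a, V = (a^n / n!)·√((n+1)/2^n). With a=1, n=4: V ≈ 0.0232924.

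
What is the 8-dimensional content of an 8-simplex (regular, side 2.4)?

V = (2.4^8 / 8!) · √((8+1) / 2^8) ≈ 0.00511883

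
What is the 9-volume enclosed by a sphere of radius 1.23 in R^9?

Volume = π^{9/2}·(1.23)^9/Γ(11/2) ≈ 21.2551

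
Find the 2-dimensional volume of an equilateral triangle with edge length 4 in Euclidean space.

Area = (√3/4) · 4² = 6.9282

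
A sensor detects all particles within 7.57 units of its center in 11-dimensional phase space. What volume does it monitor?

Volume = π^{11/2}·(7.57)^11/Γ(13/2) ≈ 8.81373e+09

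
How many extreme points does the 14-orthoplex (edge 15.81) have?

The 14-dimensional cross-polytope has 2n = 2·14 = 28 vertices.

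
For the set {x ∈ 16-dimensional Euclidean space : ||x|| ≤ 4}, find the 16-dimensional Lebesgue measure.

V_16(4) = π^(16/2) · (4)^16 / Γ(16/2 + 1) = 33554432·π^8/315 ≈ 1.01074e+09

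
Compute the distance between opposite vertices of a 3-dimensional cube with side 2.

||(2,2,...,2)|| = √(3)·2 ≈ 3.4641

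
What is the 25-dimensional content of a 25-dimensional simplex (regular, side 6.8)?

Volume = 6.8^25 · √(26/2^25) / 25! ≈ 3.68713e-08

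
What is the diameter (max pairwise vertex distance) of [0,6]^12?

d = √(6² + 6² + ... + 6²) [12 terms] = √(12·6²) = 6√12 ≈ 20.7846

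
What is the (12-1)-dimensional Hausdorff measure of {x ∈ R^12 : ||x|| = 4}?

S_12(4) = 2·π^(12/2)·(4)^11 / Γ(12/2) = 1048576·π^6/15 ≈ 6.7206e+07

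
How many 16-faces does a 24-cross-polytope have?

Number of 16-faces = 2^(16+1) · C(24,16+1) = 131072 · 346104 = 45364543488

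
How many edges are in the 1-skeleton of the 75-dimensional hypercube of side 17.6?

Number of 1-faces = C(75,1)·2^(75-1) = 75·18889465931478580854784 = 1416709944860893564108800.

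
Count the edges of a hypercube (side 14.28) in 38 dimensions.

An n-cube has n·2^(n-1) edges. With n = 38: 38·137438953472 = 5222680231936.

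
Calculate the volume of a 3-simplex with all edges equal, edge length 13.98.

Volume = (√2/12) · 13.98³ = 322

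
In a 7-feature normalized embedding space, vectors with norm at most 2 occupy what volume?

The n-ball volume is π^(n/2)·r^n/Γ(n/2+1). With n=7, r=2: V = 2048·π^3/105 ≈ 604.77.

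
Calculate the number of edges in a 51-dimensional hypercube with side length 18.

Number of 1-faces = C(51,1)·2^(51-1) = 51·1125899906842624 = 57420895248973824.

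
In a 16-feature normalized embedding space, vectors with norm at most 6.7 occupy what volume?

V_16(6.7) = π^(16/2) · (6.7)^16 / Γ(16/2 + 1) ≈ 3.88039e+12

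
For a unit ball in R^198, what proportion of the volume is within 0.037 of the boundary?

Shell fraction = 1 - (1-0.037)^198 ≈ 0.999427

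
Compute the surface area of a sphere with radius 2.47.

S_3(2.47) = 2·π^(3/2)·(2.47)^2 / Γ(3/2) = 4πr² = 4π·(2.47)² ≈ 76.6662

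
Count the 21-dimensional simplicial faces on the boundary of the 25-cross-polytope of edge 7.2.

f_21(25-orthoplex) = 2^22 · (25 choose 22) = 9646899200.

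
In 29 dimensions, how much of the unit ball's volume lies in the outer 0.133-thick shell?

V(inner)/V(outer) = ((1-0.133)/1)^29 ≈ 0.01594, so the shell fraction is 0.984058.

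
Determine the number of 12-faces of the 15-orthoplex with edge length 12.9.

An n-cross-polytope has 2^(k+1)·C(n,k+1) k-faces. Here 2^13·C(15,13) = 8192·105 = 860160.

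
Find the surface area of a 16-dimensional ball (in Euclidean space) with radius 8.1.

S_16(8.1) = 2·π^(16/2)·(8.1)^15 / Γ(16/2) ≈ 1.59615e+14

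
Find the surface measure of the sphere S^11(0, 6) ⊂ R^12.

|∂B_12(6)| = 30233088·π^6/5 ≈ 5.81315e+09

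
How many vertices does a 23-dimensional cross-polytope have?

The 23-dimensional cross-polytope has 2n = 2·23 = 46 vertices.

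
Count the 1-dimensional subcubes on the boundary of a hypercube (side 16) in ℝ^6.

An n-cube has C(n,k)·2^(n-k) k-faces. Here C(6,1)·2^5 = 6·32 = 192.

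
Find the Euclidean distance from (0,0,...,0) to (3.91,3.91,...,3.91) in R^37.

The space diagonal of an n-cube of side s is s√n. Here 3.91·√37 ≈ 23.7836.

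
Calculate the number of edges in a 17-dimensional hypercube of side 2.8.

An n-cube has n·2^(n-1) edges. With n = 17: 17·65536 = 1114112.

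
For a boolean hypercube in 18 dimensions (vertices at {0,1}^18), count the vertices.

The 18-cube has 2^18 = 262144 vertices.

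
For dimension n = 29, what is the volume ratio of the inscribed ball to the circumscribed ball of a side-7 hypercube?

V_in / V_out = (r_in/r_out)^29 = (1/√29)^29 = 29^(-29/2) ≈ 6.24064e-22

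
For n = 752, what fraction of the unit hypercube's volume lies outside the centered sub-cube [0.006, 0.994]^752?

Shell fraction = 1 - (1-0.012)^752 ≈ 0.999886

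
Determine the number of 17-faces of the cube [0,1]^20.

f_17(20-cube) = (20 choose 17) · 2^3 = 9120.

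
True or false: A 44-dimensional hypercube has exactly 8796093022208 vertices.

False. The 44-cube has 2^44 = 17592186044416 vertices.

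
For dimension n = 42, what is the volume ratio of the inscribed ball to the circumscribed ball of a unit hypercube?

The radii are 1/2 and 1√42/2, so the volume ratio is (1/√42)^42 = 42^{-42/2} ≈ 8.1614e-35.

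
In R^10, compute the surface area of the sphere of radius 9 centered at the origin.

The surface area of an n-ball is 2π^(n/2) r^(n-1) / Γ(n/2). For n=10, r=9: 129140163·π^5/4 ≈ 9.87986e+09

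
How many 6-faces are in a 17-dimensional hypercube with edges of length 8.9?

f_6(17-cube) = (17 choose 6) · 2^11 = 25346048.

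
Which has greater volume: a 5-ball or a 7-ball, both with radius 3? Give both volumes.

V_5(3) ≈ 1279.1. V_7(3) ≈ 10333.1. The 7-ball is larger.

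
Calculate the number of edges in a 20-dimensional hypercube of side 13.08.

An n-cube has n·2^(n-1) edges. With n = 20: 20·524288 = 10485760.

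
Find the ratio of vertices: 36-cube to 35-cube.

The 36-cube has 2^36 = 68719476736 vertices. The 35-cube has 2^35 = 34359738368 vertices. Ratio: 68719476736/34359738368 = 2.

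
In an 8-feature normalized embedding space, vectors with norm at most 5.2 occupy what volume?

The n-ball volume is π^(n/2)·r^n/Γ(n/2+1). With n=8, r=5.2: V ≈ 2.16978e+06.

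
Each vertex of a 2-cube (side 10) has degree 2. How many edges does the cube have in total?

An n-cube has n·2^(n-1) edges. With n = 2: 2·2 = 4.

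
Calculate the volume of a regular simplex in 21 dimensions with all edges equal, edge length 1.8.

V_21 = √(22) · 1.8^21 / (21! · 2^(21/2)) ≈ 1.45471e-17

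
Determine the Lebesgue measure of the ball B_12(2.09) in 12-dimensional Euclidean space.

V_12(2.09) = π^(12/2) · (2.09)^12 / Γ(12/2 + 1) ≈ 9275.18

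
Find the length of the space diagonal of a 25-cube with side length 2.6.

Diagonal = √25 · 2.6 = 13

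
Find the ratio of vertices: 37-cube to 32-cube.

The 37-cube has 2^37 = 137438953472 vertices. The 32-cube has 2^32 = 4294967296 vertices. Ratio: 137438953472/4294967296 = 32.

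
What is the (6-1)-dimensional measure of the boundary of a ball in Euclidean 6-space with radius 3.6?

S = n·V_n(r)/r = 6·V_6(3.6)/3.6 (volume-to-surface relation), giving 18748.3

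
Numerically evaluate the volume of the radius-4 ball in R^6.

V = 2048·π^3/3 ≈ 21167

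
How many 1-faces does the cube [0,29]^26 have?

The 26-cube has n·2^(n-1) = 26·2^25 = 26·33554432 = 872415232 edges.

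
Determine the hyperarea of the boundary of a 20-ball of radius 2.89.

|∂B_20(2.89)| ≈ 2.95002e+08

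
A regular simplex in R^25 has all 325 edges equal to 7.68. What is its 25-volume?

V_25 = √(26) · 7.68^25 / (25! · 2^(25/2)) ≈ 7.72674e-07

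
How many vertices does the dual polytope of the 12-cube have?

The vertices are ±e_1, ..., ±e_12, so there are 2·12 = 24.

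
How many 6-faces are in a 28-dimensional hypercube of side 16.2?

f_6(28-cube) = (28 choose 6) · 2^22 = 1580162088960.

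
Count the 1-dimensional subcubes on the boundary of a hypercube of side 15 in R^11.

Number of 1-faces = C(11,1) · 2^(11-1) = 11 · 1024 = 11264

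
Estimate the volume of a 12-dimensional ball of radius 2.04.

The n-ball volume is π^(n/2)·r^n/Γ(n/2+1). With n=12, r=2.04: V ≈ 6936.31.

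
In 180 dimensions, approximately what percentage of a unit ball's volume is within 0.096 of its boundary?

1 - (1-0.096)^180 ≈ 0.9999999871 ≈ 99.999999%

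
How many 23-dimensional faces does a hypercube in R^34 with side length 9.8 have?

Number of 23-faces = C(34,23) · 2^(34-23) = 286097760 · 2048 = 585928212480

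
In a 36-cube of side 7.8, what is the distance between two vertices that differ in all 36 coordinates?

Diagonal = √36 · 7.8 = 46.8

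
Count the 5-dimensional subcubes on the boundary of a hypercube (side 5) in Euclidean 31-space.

An n-cube has C(n,k)·2^(n-k) k-faces. Here C(31,5)·2^26 = 169911·67108864 = 11402534191104.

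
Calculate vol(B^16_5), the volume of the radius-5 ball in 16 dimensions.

V_16(5) = π^(16/2) · (5)^16 / Γ(16/2 + 1) = 30517578125·π^8/8064 ≈ 3.59086e+10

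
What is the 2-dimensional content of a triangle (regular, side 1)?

Area = (√3/4) · 1² = 0.433013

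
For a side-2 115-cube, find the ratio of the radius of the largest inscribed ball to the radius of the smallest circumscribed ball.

Ratio = (s/2)/(s√115/2) = 115^(-1/2) ≈ 0.0932505.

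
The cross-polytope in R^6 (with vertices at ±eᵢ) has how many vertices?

Number of vertices = 2n = 12.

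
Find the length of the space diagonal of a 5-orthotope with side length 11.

The space diagonal of an n-cube of side s is s√n. Here 11·√5 ≈ 24.5967.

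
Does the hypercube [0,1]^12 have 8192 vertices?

False. The 12-cube has 2^12 = 4096 vertices.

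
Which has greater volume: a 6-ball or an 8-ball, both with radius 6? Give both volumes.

V_6(6) ≈ 241105. V_8(6) ≈ 6.81708e+06. The 8-ball is larger.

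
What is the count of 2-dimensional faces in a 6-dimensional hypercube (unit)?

Number of 2-faces = C(6,2) · 2^(6-2) = 15 · 16 = 240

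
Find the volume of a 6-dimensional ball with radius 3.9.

The n-ball volume is π^(n/2)·r^n/Γ(n/2+1). With n=6, r=3.9: V ≈ 18183.9.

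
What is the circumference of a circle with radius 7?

S_2(7) = 2·π^(2/2)·(7)^1 / Γ(2/2) = 2πr = 2π·7 ≈ 43.9823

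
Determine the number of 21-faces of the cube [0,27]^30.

f_21(30-cube) = (30 choose 21) · 2^9 = 7325260800.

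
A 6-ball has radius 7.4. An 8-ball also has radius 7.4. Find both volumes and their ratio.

V_6(7.4) ≈ 848572. V_8(7.4) ≈ 3.64957e+07. Ratio V_6/V_8 ≈ 0.02325.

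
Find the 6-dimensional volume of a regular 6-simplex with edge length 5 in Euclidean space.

For a regular n-simplex with edge a, V = (a^n / n!)·√((n+1)/2^n). With a=5, n=6: V ≈ 7.17706.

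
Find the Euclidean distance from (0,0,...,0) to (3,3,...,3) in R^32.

The space diagonal of an n-cube of side s is s√n. Here 3·√32 ≈ 16.9706.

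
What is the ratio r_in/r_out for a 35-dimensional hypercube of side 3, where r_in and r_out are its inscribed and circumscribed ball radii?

r_in / r_out = (3/2) / (3√35/2) = 1/√35 ≈ 0.169031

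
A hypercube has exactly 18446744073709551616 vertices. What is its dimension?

2^n = 18446744073709551616 ⇒ n = log_2(18446744073709551616) = 64.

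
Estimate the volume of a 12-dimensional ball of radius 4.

Volume = π^{12/2}·(4)^12/Γ(7) = 1048576·π^6/45 ≈ 2.2402e+07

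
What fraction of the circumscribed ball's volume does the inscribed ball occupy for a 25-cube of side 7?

Volume scales as r^n, and r_in/r_out = 1/√25, giving (1/√25)^25 ≈ 3.35544e-18.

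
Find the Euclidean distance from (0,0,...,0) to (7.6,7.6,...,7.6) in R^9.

Diagonal = √9 · 7.6 = 22.8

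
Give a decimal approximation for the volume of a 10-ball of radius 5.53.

V_10(5.53) = π^(10/2) · (5.53)^10 / Γ(10/2 + 1) ≈ 6.82055e+07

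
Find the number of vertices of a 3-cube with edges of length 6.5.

Each vertex is a binary string of length 3, so there are 2^3 = 8.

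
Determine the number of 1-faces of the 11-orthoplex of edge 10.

Number of 1-faces = 2^(1+1) · C(11,1+1) = 4 · 55 = 220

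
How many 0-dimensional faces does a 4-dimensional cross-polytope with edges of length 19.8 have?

Number of 0-faces = 2^(0+1) · C(4,0+1) = 2 · 4 = 8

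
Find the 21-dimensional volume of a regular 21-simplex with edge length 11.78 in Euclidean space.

V = (11.78^21 / 21!) · √((21+1) / 2^21) ≈ 1.97744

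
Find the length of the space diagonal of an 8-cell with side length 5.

||(5,5,...,5)|| = √(4)·5 = 10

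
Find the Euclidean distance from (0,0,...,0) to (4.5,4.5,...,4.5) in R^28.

d = √(4.5² + 4.5² + ... + 4.5²) [28 terms] = √(28·4.5²) = 4.5√28 ≈ 23.8118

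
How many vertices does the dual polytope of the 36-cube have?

The 36-dimensional cross-polytope has 2n = 2·36 = 72 vertices.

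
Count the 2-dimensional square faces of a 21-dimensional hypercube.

f_2(21-cube) = (21 choose 2) · 2^19 = 110100480.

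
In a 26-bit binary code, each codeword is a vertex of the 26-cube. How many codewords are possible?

Each vertex is a binary string of length 26, so there are 2^26 = 67108864.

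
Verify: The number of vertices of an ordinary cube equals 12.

False. The 3-cube has 2^3 = 8 vertices.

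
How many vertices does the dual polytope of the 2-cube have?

The vertices are ±e_1, ..., ±e_2, so there are 2·2 = 4.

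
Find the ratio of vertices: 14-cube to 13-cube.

The 14-cube has 2^14 = 16384 vertices. The 13-cube has 2^13 = 8192 vertices. Ratio: 16384/8192 = 2.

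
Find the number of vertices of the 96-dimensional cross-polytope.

The 96-dimensional cross-polytope has 2n = 2·96 = 192 vertices.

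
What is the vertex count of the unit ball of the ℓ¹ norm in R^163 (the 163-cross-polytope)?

An n-cross-polytope has 2n vertices; here n = 163, giving 326.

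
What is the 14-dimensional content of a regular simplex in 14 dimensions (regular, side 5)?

For a regular n-simplex with edge a, V = (a^n / n!)·√((n+1)/2^n). With a=5, n=14: V ≈ 0.0021184.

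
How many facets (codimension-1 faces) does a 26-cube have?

Choose 25 of 26 axes to span the face (C(26,25) = 26 ways), then fix each of the remaining 1 coordinate at one of its two extreme values (2^1 = 2 ways): 26·2 = 52.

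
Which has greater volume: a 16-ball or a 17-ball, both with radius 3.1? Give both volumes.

V_16(3.1) ≈ 1.71185e+07. V_17(3.1) ≈ 3.17914e+07. The 17-ball is larger.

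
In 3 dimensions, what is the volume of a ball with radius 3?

V_3(3) = π^(3/2) · (3)^3 / Γ(3/2 + 1) = 36·π ≈ 113.097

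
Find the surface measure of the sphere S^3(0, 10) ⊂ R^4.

The surface area of an n-ball is 2π^(n/2) r^(n-1) / Γ(n/2). For n=4, r=10: 2000·π^2 ≈ 19739.2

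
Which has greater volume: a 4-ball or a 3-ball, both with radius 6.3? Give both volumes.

V_4(6.3) ≈ 7773.77. V_3(6.3) ≈ 1047.39. The 4-ball is larger.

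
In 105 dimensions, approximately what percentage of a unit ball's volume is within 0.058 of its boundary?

1 - (1-0.058)^105 ≈ 0.998115 ≈ 99.81%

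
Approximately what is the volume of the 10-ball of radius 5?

The n-ball volume is π^(n/2)·r^n/Γ(n/2+1). With n=10, r=5: V = 1953125·π^5/24 ≈ 2.49039e+07.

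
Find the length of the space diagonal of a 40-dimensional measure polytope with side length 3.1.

Diagonal = √40 · 3.1 ≈ 19.6061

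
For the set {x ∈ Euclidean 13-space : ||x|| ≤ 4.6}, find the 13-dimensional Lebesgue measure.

Volume = π^{13/2}·(4.6)^13/Γ(15/2) ≈ 3.76005e+08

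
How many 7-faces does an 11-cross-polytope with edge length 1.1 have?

Number of 7-faces = 2^(7+1) · C(11,7+1) = 256 · 165 = 42240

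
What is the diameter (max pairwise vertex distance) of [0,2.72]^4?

||(2.72,2.72,...,2.72)|| = √(4)·2.72 = 5.44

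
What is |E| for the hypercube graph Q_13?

An n-cube has n·2^(n-1) edges. With n = 13: 13·4096 = 53248.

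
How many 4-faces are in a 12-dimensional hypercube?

f_4(12-cube) = (12 choose 4) · 2^8 = 126720.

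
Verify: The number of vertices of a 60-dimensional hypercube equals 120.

False. The 60-cube has 2^60 = 1152921504606846976 vertices.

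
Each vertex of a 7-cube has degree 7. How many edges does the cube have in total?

Each of the 2^7 = 128 vertices has degree 7; total edges = 7·2^7/2 = 448.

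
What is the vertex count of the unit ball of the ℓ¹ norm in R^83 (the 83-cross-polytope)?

The vertices are ±e_1, ..., ±e_83, so there are 2·83 = 166.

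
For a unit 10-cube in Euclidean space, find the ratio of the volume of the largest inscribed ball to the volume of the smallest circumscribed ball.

Volume scales as r^n, and r_in/r_out = 1/√10, giving (1/√10)^10 ≈ 1e-05.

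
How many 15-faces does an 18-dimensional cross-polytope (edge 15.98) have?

f_15(18-orthoplex) = 2^16 · (18 choose 16) = 10027008.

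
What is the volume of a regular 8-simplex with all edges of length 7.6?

For a regular n-simplex with edge a, V = (a^n / n!)·√((n+1)/2^n). With a=7.6, n=8: V ≈ 51.7594.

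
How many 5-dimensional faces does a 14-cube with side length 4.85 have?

Choose 5 of 14 axes to span the face (C(14,5) = 2002 ways), then fix each of the remaining 9 coordinates at one of its two extreme values (2^9 = 512 ways): 2002·512 = 1025024.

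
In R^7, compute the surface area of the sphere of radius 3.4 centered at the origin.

The surface area of an n-ball is 2π^(n/2) r^(n-1) / Γ(n/2). For n=7, r=3.4: 51091.9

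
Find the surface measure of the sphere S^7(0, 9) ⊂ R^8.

S = n·V_n(r)/r = 8·V_8(9)/9 (volume-to-surface relation), giving 1594323·π^4 ≈ 1.55302e+08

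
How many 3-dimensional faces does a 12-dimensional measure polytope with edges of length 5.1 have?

Choose 3 of 12 axes to span the face (C(12,3) = 220 ways), then fix each of the remaining 9 coordinates at one of its two extreme values (2^9 = 512 ways): 220·512 = 112640.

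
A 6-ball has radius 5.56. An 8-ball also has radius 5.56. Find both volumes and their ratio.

V_6(5.56) ≈ 152668. V_8(5.56) ≈ 3.70669e+06. Ratio V_6/V_8 ≈ 0.04119.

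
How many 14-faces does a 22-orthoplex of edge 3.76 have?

Number of 14-faces = 2^(14+1) · C(22,14+1) = 32768 · 170544 = 5588385792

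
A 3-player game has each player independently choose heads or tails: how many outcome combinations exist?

An n-cube has 2^n vertices; for n = 3 that is 2^3 = 8.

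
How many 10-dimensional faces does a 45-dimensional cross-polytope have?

Number of 10-faces = 2^(10+1) · C(45,10+1) = 2048 · 10150595910 = 20788420423680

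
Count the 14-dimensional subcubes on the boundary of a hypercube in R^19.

Number of 14-faces = C(19,14) · 2^(19-14) = 11628 · 32 = 372096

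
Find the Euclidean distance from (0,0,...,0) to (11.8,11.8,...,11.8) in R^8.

||(11.8,11.8,...,11.8)|| = √(8)·11.8 ≈ 33.3754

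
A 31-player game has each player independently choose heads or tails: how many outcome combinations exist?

The 31-cube has 2^31 = 2147483648 vertices.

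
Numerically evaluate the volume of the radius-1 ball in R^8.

V_8(1) = π^(8/2) · (1)^8 / Γ(8/2 + 1) = π^4/24 ≈ 4.05871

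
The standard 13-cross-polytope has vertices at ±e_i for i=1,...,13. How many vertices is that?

The 13-dimensional cross-polytope has 2n = 2·13 = 26 vertices.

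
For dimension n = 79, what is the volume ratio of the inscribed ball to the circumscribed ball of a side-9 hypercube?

V_in/V_out = n^(-n/2) = 79^(-79/2) ≈ 1.10594e-75.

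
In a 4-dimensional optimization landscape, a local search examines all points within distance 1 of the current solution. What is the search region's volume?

V_4(1) = π^(4/2) · (1)^4 / Γ(4/2 + 1) = π^2/2 ≈ 4.9348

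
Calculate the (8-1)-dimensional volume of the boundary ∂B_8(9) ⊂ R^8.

S_8(9) = 2·π^(8/2)·(9)^7 / Γ(8/2) = 1594323·π^4 ≈ 1.55302e+08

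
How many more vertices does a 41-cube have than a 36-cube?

The 41-cube has 2^41 = 2199023255552 vertices. The 36-cube has 2^36 = 68719476736 vertices. Difference: 2199023255552 - 68719476736 = 2130303778816.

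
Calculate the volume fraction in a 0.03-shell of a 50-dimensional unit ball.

Shell fraction = 1 - (1-0.03)^50 ≈ 0.781935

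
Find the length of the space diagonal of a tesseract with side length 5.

Diagonal = √4 · 5 = 10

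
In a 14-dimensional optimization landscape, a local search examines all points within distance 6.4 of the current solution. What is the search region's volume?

V_14(6.4) = π^(14/2) · (6.4)^14 / Γ(14/2 + 1) ≈ 1.15915e+11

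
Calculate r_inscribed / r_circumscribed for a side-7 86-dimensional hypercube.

Ratio = (s/2)/(s√86/2) = 86^(-1/2) ≈ 0.107833.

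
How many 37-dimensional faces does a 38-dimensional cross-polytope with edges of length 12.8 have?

Each 37-face is the convex hull of 38 vertices, one chosen as ±e_i from each of 38 distinct axes: 2^38·C(38,38) = 274877906944.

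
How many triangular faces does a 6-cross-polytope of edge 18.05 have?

An n-cross-polytope has 2^(k+1)·C(n,k+1) k-faces. Here 2^3·C(6,3) = 8·20 = 160.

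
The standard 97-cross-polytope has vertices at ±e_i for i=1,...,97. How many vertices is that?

An n-cross-polytope has 2n vertices; here n = 97, giving 194.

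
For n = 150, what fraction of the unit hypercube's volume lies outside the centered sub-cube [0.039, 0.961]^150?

Shell fraction = 1 - (1-0.078)^150 ≈ 0.999995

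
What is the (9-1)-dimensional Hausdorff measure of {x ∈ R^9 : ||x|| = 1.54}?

S_9(1.54) = 2·π^(9/2)·(1.54)^8 / Γ(9/2) ≈ 939.13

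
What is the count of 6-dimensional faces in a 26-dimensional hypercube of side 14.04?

f_6(26-cube) = (26 choose 6) · 2^20 = 241413652480.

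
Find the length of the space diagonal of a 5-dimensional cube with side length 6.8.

Diagonal = √5 · 6.8 ≈ 15.2053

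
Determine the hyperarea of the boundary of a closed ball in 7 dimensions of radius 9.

S_7(9) = 2·π^(7/2)·(9)^6 / Γ(7/2) = 2834352·π^3/5 ≈ 1.75765e+07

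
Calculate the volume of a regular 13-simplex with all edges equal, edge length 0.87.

V_13 = √(14) · 0.87^13 / (13! · 2^(13/2)) ≈ 1.08602e-12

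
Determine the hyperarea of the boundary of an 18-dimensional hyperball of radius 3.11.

|∂B_18(3.11)| ≈ 3.52196e+08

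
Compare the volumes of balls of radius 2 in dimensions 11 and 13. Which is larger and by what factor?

V_11(2) ≈ 3858.64, V_13(2) ≈ 7459.87. The 13-ball is larger by a factor of 1.933.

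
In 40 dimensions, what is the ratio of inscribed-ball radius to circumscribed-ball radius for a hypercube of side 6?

r_in = 6/2 (half the side); r_out = 6√40/2 (half the diagonal). Ratio = 1/√40 ≈ 0.158114.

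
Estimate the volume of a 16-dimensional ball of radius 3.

V_16(3) = π^(16/2) · (3)^16 / Γ(16/2 + 1) = 4782969·π^8/4480 ≈ 1.01302e+07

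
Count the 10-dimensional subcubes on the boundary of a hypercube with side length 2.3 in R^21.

Choose 10 of 21 axes to span the face (C(21,10) = 352716 ways), then fix each of the remaining 11 coordinates at one of its two extreme values (2^11 = 2048 ways): 352716·2048 = 722362368.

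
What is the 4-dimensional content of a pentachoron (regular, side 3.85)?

For a regular n-simplex with edge a, V = (a^n / n!)·√((n+1)/2^n). With a=3.85, n=4: V ≈ 5.11749.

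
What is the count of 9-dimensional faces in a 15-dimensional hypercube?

f_9(15-cube) = (15 choose 9) · 2^6 = 320320.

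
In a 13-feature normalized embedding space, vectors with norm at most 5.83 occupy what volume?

Volume = π^{13/2}·(5.83)^13/Γ(15/2) ≈ 8.18526e+09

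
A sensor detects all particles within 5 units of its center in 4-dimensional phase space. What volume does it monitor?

Volume = π^{4/2}·(5)^4/Γ(3) = 625·π^2/2 ≈ 3084.25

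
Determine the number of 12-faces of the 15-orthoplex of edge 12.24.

f_12(15-orthoplex) = 2^13 · (15 choose 13) = 860160.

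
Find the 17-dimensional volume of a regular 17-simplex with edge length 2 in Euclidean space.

V = (2^17 / 17!) · √((17+1) / 2^17) ≈ 4.3184e-12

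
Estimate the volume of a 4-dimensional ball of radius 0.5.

The n-ball volume is π^(n/2)·r^n/Γ(n/2+1). With n=4, r=0.5: V = π^2/32 ≈ 0.308425.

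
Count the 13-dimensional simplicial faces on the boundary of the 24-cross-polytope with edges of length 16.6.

Each 13-face is the convex hull of 14 vertices, one chosen as ±e_i from each of 14 distinct axes: 2^14·C(24,14) = 32133218304.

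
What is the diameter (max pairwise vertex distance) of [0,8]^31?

Diagonal = √31 · 8 ≈ 44.5421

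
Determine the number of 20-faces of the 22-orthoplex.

Each 20-face is the convex hull of 21 vertices, one chosen as ±e_i from each of 21 distinct axes: 2^21·C(22,21) = 46137344.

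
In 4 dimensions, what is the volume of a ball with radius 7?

V = 2401·π^2/2 ≈ 11848.5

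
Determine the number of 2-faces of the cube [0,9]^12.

Choose 2 of 12 axes to span the face (C(12,2) = 66 ways), then fix each of the remaining 10 coordinates at one of its two extreme values (2^10 = 1024 ways): 66·1024 = 67584.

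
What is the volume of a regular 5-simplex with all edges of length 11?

V_5 = √(6) · 11^5 / (5! · 2^(5/2)) ≈ 581.143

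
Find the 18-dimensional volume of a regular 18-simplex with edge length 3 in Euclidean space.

V_18 = √(19) · 3^18 / (18! · 2^(18/2)) ≈ 5.15167e-10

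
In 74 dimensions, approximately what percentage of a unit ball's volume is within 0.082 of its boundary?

1 - (1-0.082)^74 ≈ 0.99822 ≈ 99.82%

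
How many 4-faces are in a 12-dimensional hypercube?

f_4(12-cube) = (12 choose 4) · 2^8 = 126720.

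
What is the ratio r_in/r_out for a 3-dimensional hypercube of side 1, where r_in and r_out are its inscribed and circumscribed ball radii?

For an n-cube of any side s, the inradius is s/2 and the circumradius is s√n/2, so the ratio is 1/√3 ≈ 0.57735.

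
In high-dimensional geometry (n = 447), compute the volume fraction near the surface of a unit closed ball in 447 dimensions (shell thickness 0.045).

1 - (1-0.045)^447 ≈ 0.9999999988 ≈ (100 - 1.15e-07)%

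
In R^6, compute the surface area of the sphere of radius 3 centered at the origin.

S = n·V_n(r)/r = 6·V_6(3)/3 (volume-to-surface relation), giving 243·π^3 ≈ 7534.53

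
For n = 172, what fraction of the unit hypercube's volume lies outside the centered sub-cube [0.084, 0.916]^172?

The inner cube has side 1-2·0.084 = 0.832 and volume (0.832)^172 ≈ 1.825e-14, so the shell holds 1 - 1.825e-14 of the volume.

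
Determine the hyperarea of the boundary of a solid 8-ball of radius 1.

|∂B_8(1)| = π^4/3 ≈ 32.4697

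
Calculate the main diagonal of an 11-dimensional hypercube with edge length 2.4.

d = √(2.4² + 2.4² + ... + 2.4²) [11 terms] = √(11·2.4²) = 2.4√11 ≈ 7.9599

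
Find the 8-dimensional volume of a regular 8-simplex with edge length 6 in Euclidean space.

V_8 = √(9) · 6^8 / (8! · 2^(8/2)) ≈ 7.81071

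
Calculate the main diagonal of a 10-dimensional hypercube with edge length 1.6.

d = √(1.6² + 1.6² + ... + 1.6²) [10 terms] = √(10·1.6²) = 1.6√10 ≈ 5.05964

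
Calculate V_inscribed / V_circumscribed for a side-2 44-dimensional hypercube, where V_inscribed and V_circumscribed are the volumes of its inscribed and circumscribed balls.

Volume scales as r^n, and r_in/r_out = 1/√44, giving (1/√44)^44 ≈ 6.98299e-37.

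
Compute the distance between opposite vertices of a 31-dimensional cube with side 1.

d = √(1² + 1² + ... + 1²) [31 terms] = √(31·1²) = 1√31 ≈ 5.56776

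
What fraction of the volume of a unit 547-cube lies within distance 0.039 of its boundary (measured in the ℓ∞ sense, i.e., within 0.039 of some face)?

1 - (1 - 2·0.039)^547 = 1 - 0.922^547 ≈ 1 - 5.103e-20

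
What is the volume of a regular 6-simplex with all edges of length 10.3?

V = (10.3^6 / 6!) · √((6+1) / 2^6) ≈ 548.466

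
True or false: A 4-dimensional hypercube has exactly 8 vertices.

False. The 4-cube has 2^4 = 16 vertices.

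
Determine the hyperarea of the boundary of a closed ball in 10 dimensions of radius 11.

S_10(11) = 2·π^(10/2)·(11)^9 / Γ(10/2) = 2357947691·π^5/12 ≈ 6.01315e+10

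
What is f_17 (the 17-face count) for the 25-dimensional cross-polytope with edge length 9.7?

f_17(25-orthoplex) = 2^18 · (25 choose 18) = 126012620800.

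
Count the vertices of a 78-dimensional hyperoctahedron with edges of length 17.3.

The vertices are ±e_1, ..., ±e_78, so there are 2·78 = 156.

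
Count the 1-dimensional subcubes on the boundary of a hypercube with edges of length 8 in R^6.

Number of 1-faces = C(6,1) · 2^(6-1) = 6 · 32 = 192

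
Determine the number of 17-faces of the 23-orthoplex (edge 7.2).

An n-cross-polytope has 2^(k+1)·C(n,k+1) k-faces. Here 2^18·C(23,18) = 262144·33649 = 8820883456.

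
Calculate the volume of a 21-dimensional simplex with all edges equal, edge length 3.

For a regular n-simplex with edge a, V = (a^n / n!)·√((n+1)/2^n). With a=3, n=21: V ≈ 6.6313e-13.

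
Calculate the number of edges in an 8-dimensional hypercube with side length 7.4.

An n-cube has n·2^(n-1) edges. With n = 8: 8·128 = 1024.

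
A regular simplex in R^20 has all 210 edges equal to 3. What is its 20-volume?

V_20 = √(21) · 3^20 / (20! · 2^(20/2)) ≈ 6.41372e-12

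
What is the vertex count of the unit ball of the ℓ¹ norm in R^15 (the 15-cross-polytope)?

Number of vertices = 2n = 30.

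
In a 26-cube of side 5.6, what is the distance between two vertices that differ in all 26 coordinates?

Diagonal = √26 · 5.6 ≈ 28.5545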